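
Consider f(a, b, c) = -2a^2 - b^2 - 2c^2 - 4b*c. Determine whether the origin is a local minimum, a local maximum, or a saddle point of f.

saddle point

The Hessian at the origin is H = [[-4, 0, 0], [0, -2, -4], [0, -4, -4]].
Symmetric row and column elimination reduces H to a congruent diagonal form with pivots -4, -2, 4.
So there are 1 positive, 2 negative pivots.
H is indefinite, so the origin is a saddle point.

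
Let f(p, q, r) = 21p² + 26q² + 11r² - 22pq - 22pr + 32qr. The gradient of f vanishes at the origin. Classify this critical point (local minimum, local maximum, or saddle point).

The Hessian at the origin is H = [[42, -22, -22], [-22, 52, 32], [-22, 32, 22]].
Symmetric row and column elimination reduces H to a congruent diagonal form with pivots 42, 850/21, 2/17.
So there are 3 positive pivots.
H is positive definite, so the origin is a strict local minimum.

local minimum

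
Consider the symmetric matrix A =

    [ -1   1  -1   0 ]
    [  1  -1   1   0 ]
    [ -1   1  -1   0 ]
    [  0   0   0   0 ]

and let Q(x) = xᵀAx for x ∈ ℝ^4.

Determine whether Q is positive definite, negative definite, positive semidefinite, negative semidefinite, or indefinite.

negative semidefinite

Congruent diagonalization of A (simultaneous row and column reduction) yields pivots -1, 0, 0, 0.
So there are 1 negative, 3 zero pivots.
Hence Q is negative semidefinite.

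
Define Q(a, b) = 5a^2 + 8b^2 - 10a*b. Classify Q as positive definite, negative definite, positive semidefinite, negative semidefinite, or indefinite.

The symmetric matrix of Q is A = [[5, -5], [-5, 8]].
Leading principal minors: Δ_1 = 5, Δ_2 = 15.
All leading principal minors are positive, so by Sylvester's criterion Q is positive definite.

positive definite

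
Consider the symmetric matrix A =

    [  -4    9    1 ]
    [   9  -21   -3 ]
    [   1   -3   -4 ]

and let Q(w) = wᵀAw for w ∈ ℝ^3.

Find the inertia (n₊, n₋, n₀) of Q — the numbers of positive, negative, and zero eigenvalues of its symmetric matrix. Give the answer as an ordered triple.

(0, 3, 0)

Applying the same elementary operations to the rows and columns of A produces a congruent diagonal matrix with entries -4, -3/4, -3.
So there are 3 negative pivots.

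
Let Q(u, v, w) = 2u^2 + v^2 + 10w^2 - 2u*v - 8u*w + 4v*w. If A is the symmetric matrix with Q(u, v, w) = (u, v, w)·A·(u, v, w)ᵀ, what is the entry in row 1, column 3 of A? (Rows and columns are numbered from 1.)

-4

The coefficient of u·w in Q is -8. For a symmetric A this equals A[1,3] + A[3,1] = 2·A[1,3].
So A[1,3] = -8/2 = -4.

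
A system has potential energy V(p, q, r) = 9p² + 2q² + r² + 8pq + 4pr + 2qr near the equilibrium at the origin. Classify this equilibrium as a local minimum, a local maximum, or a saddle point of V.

The Hessian at the origin is H = [[18, 8, 4], [8, 4, 2], [4, 2, 2]].
Symmetric row and column elimination reduces H to a congruent diagonal form with pivots 18, 4/9, 1.
So there are 3 positive pivots.
H is positive definite, so the origin is a strict local minimum.

local minimum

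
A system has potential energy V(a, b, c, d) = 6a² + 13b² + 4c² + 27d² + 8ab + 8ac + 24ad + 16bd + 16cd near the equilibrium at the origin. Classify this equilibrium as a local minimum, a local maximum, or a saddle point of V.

The Hessian at the origin is H = [[12, 8, 8, 24], [8, 26, 0, 16], [8, 0, 8, 16], [24, 16, 16, 54]].
An LDLᵀ factorisation of H has diagonal entries 12, 62/3, 40/31, 6.
So there are 4 positive pivots.
H is positive definite, so the origin is a strict local minimum.

local minimum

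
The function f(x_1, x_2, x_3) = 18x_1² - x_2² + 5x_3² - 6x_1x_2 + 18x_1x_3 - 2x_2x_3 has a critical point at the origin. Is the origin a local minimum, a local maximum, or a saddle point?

The Hessian at the origin is H = [[36, -6, 18], [-6, -2, -2], [18, -2, 10]].
Applying the same elementary operations to the rows and columns of H produces a congruent diagonal matrix with entries 36, -3, 4/3.
Counting signs: 2 positive, 1 negative.
H is indefinite, so the origin is a saddle point.

saddle point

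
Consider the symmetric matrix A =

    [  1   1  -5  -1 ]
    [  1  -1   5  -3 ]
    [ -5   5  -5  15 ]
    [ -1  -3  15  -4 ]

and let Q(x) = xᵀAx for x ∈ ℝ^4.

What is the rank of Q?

Symmetric row and column elimination reduces A to a congruent diagonal form with pivots 1, -2, 20, -3.
Counting signs: 2 positive, 2 negative.
The rank is the number of nonzero pivots: 4.

4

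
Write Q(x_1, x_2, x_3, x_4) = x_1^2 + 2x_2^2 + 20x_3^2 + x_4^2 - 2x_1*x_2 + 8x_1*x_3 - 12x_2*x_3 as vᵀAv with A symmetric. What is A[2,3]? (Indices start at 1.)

-6

The coefficient of x_2·x_3 in Q is -12. For a symmetric A this equals A[2,3] + A[3,2] = 2·A[2,3].
So A[2,3] = -12/2 = -6.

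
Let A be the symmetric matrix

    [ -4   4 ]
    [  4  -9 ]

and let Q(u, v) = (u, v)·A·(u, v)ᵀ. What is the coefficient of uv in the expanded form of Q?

8

The coefficient of uv is A[1,2] + A[2,1] = 2·4 = 8.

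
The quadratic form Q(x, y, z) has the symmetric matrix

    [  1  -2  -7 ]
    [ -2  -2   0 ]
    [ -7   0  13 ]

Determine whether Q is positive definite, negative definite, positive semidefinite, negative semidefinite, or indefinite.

indefinite

An LDLᵀ factorisation of A has diagonal entries 1, -6, -10/3.
That gives 1 positive, 2 negative pivots.
Hence Q is indefinite.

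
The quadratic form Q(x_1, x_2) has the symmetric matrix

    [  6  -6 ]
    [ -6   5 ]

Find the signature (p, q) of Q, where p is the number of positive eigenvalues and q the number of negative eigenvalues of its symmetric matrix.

(1, 1)

Congruent diagonalization of A (simultaneous row and column reduction) yields pivots 6, -1.
Counting signs: 1 positive, 1 negative.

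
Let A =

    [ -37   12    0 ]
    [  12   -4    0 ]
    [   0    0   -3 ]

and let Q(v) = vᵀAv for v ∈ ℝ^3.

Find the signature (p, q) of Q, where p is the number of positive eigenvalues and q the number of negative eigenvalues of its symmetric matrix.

(0, 3)

Congruent diagonalization of A (simultaneous row and column reduction) yields pivots -37, -4/37, -3.
So there are 3 negative pivots.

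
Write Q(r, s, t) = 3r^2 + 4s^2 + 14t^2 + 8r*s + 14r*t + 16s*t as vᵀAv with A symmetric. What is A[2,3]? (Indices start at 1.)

8

The coefficient of s·t in Q is 16. For a symmetric A this equals A[2,3] + A[3,2] = 2·A[2,3].
So A[2,3] = 16/2 = 8.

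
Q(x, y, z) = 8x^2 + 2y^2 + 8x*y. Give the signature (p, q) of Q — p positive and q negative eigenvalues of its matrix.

The associated matrix is A = [[8, 4, 0], [4, 2, 0], [0, 0, 0]].
Congruent diagonalization of A (simultaneous row and column reduction) yields pivots 8, 0, 0.
So there are 1 positive, 2 zero pivots.

(1, 0)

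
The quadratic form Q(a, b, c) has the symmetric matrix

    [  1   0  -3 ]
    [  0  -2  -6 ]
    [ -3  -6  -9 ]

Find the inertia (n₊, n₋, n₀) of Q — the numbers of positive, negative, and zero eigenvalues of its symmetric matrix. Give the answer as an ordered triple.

(1, 1, 1)

Row-reducing A symmetrically gives the diagonal entries 1, -2, 0.
Counting signs: 1 positive, 1 negative, 1 zero.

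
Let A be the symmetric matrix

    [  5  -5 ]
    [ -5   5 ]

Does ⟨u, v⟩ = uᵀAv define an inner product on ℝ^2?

Applying the same elementary operations to the rows and columns of A produces a congruent diagonal matrix with entries 5, 0.
Counting signs: 1 positive, 1 zero.
Hence Q is positive semidefinite.
⟨·,·⟩ is an inner product exactly when A is positive definite.

no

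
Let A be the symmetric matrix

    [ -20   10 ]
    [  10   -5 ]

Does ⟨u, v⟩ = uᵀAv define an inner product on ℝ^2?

no

Applying the same elementary operations to the rows and columns of A produces a congruent diagonal matrix with entries -20, 0.
So there are 1 negative, 1 zero pivots.
Hence Q is negative semidefinite.
⟨·,·⟩ is an inner product exactly when A is positive definite.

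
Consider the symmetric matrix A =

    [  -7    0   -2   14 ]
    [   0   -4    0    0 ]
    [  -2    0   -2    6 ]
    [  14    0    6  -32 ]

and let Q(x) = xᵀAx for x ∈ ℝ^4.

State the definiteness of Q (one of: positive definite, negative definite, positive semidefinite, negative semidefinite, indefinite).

Leading principal minors: Δ_1 = -7, Δ_2 = 28, Δ_3 = -40, Δ_4 = 48.
The signs alternate starting with Δ_1 < 0, so by Sylvester's criterion Q is negative definite.

negative definite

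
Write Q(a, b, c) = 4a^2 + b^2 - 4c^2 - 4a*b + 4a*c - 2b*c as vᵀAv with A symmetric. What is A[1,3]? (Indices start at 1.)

2

The coefficient of a·c in Q is 4. For a symmetric A this equals A[1,3] + A[3,1] = 2·A[1,3].
So A[1,3] = 4/2 = 2.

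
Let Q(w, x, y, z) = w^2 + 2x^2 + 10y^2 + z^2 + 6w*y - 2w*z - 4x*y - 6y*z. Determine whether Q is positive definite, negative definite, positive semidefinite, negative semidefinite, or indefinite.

The symmetric matrix is A = [[1, 0, 3, -1], [0, 2, -2, 0], [3, -2, 10, -3], [-1, 0, -3, 1]].
Symmetric row and column elimination reduces A to a congruent diagonal form with pivots 1, 2, -1, 0.
So there are 2 positive, 1 negative, 1 zero pivots.
Hence Q is indefinite.

indefinite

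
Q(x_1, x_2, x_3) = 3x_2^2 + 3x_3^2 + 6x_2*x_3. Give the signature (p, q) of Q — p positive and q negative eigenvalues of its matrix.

The associated matrix is A = [[0, 0, 0], [0, 3, 3], [0, 3, 3]].
Applying the same elementary operations to the rows and columns of A produces a congruent diagonal matrix with entries 0, 3, 0.
That gives 1 positive, 2 zero pivots.

(1, 0)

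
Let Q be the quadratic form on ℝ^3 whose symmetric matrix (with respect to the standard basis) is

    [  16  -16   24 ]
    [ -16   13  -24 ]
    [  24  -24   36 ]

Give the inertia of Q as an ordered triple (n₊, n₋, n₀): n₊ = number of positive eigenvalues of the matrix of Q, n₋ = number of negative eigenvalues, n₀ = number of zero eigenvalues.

Applying the same elementary operations to the rows and columns of A produces a congruent diagonal matrix with entries 16, -3, 0.
So there are 1 positive, 1 negative, 1 zero pivots.

(1, 1, 1)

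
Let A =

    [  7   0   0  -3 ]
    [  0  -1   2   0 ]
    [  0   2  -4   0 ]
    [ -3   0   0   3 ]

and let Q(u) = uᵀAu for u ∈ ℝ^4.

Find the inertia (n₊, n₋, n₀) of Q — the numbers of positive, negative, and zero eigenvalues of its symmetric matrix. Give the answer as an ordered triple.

Row-reducing A symmetrically gives the diagonal entries 7, -1, 0, 12/7.
Counting signs: 2 positive, 1 negative, 1 zero.

(2, 1, 1)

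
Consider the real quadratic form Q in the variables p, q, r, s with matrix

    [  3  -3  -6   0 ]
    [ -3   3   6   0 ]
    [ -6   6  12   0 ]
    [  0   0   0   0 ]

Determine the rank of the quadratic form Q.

Row-reducing A symmetrically gives the diagonal entries 3, 0, 0, 0.
Counting signs: 1 positive, 3 zero.
The rank is the number of nonzero pivots: 1.

1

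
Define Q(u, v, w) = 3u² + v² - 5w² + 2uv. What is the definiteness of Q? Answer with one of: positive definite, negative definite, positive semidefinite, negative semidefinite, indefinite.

indefinite

The associated matrix is A = [[3, 1, 0], [1, 1, 0], [0, 0, -5]].
An LDLᵀ factorisation of A has diagonal entries 3, 2/3, -5.
So there are 2 positive, 1 negative pivots.
Hence Q is indefinite.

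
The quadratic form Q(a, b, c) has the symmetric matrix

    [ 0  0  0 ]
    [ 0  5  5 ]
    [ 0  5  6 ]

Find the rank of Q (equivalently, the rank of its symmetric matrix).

Row-reducing A symmetrically gives the diagonal entries 0, 5, 1.
So there are 2 positive, 1 zero pivots.
The rank is the number of nonzero pivots: 2.

2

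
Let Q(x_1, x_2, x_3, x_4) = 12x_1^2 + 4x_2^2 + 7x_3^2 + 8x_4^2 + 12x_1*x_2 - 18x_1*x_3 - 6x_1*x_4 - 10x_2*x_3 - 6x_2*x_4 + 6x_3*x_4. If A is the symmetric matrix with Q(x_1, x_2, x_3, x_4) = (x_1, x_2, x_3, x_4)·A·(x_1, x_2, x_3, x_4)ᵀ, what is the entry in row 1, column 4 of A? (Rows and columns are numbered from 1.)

-3

The coefficient of x_1·x_4 in Q is -6. For a symmetric A this equals A[1,4] + A[4,1] = 2·A[1,4].
So A[1,4] = -6/2 = -3.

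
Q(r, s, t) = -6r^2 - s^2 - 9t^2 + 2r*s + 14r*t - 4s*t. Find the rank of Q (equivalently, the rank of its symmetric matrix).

2

The symmetric matrix is A = [[-6, 1, 7], [1, -1, -2], [7, -2, -9]].
Row-reducing A symmetrically gives the diagonal entries -6, -5/6, 0.
That gives 2 negative, 1 zero pivots.
The rank is the number of nonzero pivots: 2.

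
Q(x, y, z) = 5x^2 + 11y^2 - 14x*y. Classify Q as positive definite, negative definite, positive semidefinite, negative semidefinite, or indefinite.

positive semidefinite

The symmetric matrix is A = [[5, -7, 0], [-7, 11, 0], [0, 0, 0]].
Congruent diagonalization of A (simultaneous row and column reduction) yields pivots 5, 6/5, 0.
So there are 2 positive, 1 zero pivots.
Hence Q is positive semidefinite.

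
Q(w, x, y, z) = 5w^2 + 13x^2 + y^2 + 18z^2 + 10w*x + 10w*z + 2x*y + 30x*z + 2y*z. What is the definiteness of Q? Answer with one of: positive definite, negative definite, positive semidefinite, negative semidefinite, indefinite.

positive definite

Write A = [[5, 5, 0, 5], [5, 13, 1, 15], [0, 1, 1, 1], [5, 15, 1, 18]].
Applying the same elementary operations to the rows and columns of A produces a congruent diagonal matrix with entries 5, 8, 7/8, 3/7.
So there are 4 positive pivots.
Hence Q is positive definite.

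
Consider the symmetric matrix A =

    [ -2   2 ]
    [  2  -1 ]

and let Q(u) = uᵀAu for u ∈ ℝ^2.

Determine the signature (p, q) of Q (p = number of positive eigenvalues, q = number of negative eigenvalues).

(1, 1)

An LDLᵀ factorisation of A has diagonal entries -2, 1.
Counting signs: 1 positive, 1 negative.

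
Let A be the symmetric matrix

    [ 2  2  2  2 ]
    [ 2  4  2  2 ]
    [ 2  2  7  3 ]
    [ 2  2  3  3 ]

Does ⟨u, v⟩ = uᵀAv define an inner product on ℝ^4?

yes

Leading principal minors: Δ_1 = 2, Δ_2 = 4, Δ_3 = 20, Δ_4 = 16.
All leading principal minors are positive, so by Sylvester's criterion Q is positive definite.
⟨·,·⟩ is an inner product exactly when A is positive definite.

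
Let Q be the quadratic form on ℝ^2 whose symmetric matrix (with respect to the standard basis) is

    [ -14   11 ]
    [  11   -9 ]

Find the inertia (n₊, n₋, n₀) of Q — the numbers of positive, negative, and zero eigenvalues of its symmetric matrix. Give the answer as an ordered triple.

(0, 2, 0)

Symmetric row and column elimination reduces A to a congruent diagonal form with pivots -14, -5/14.
That gives 2 negative pivots.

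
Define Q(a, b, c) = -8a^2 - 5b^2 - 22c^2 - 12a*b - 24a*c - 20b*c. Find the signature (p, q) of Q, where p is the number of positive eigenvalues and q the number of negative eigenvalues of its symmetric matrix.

The symmetric matrix is A = [[-8, -6, -12], [-6, -5, -10], [-12, -10, -22]].
Applying the same elementary operations to the rows and columns of A produces a congruent diagonal matrix with entries -8, -1/2, -2.
Counting signs: 3 negative.

(0, 3)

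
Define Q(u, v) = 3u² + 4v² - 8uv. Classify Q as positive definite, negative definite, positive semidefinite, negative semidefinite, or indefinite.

indefinite

The associated matrix is A = [[3, -4], [-4, 4]].
An LDLᵀ factorisation of A has diagonal entries 3, -4/3.
Counting signs: 1 positive, 1 negative.
Hence Q is indefinite.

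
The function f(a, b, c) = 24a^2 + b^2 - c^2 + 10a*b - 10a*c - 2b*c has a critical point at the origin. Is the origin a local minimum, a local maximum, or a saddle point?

saddle point

The Hessian at the origin is H = [[48, 10, -10], [10, 2, -2], [-10, -2, -2]].
Row-reducing H symmetrically gives the diagonal entries 48, -1/12, -4.
That gives 1 positive, 2 negative pivots.
H is indefinite, so the origin is a saddle point.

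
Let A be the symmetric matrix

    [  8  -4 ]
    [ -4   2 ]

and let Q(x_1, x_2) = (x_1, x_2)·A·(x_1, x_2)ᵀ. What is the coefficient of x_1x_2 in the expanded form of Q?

-8

The coefficient of x_1x_2 is A[1,2] + A[2,1] = 2·(-4) = -8.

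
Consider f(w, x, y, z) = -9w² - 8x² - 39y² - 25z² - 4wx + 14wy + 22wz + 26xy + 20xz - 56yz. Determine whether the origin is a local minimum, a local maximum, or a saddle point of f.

local maximum

The Hessian at the origin is H = [[-18, -4, 14, 22], [-4, -16, 26, 20], [14, 26, -78, -56], [22, 20, -56, -50]].
Congruent diagonalization of H (simultaneous row and column reduction) yields pivots -18, -136/9, -1103/34, -120/1103.
Counting signs: 4 negative.
H is negative definite, so the origin is a strict local maximum.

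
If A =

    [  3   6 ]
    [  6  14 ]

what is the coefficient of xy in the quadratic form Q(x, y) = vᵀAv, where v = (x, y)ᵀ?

The coefficient of xy is A[1,2] + A[2,1] = 2·6 = 12.

12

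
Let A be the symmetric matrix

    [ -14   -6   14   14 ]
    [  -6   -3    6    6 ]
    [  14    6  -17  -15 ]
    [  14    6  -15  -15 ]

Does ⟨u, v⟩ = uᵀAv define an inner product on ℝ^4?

Leading principal minors: Δ_1 = -14, Δ_2 = 6, Δ_3 = -18, Δ_4 = 12.
The signs alternate starting with Δ_1 < 0, so by Sylvester's criterion Q is negative definite.
⟨·,·⟩ is an inner product exactly when A is positive definite.

no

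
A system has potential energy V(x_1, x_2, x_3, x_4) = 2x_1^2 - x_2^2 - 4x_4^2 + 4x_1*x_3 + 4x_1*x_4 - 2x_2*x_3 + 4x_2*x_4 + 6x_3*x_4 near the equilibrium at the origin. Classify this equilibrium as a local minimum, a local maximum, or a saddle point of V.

The Hessian at the origin is H = [[4, 0, 4, 4], [0, -2, -2, 4], [4, -2, 0, 6], [4, 4, 6, -8]].
Applying the same elementary operations to the rows and columns of H produces a congruent diagonal matrix with entries 4, -2, -2, -2.
That gives 1 positive, 3 negative pivots.
H is indefinite, so the origin is a saddle point.

saddle point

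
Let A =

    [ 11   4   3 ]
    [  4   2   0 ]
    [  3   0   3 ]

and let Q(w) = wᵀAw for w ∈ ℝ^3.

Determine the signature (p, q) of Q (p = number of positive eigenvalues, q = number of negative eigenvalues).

(2, 0)

Congruent diagonalization of A (simultaneous row and column reduction) yields pivots 11, 6/11, 0.
That gives 2 positive, 1 zero pivots.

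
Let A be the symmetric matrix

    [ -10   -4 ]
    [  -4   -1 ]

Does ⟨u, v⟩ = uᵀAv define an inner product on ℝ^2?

no

For the 2×2 matrix [[-10, -4], [-4, -1]]: det = -10·-1 − (-4)² = -6, trace = -11.
det < 0 so the eigenvalues have opposite signs; the form is indefinite.
⟨·,·⟩ is an inner product exactly when A is positive definite.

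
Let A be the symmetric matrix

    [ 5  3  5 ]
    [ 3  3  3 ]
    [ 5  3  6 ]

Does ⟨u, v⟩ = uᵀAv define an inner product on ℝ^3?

Symmetric row and column elimination reduces A to a congruent diagonal form with pivots 5, 6/5, 1.
That gives 3 positive pivots.
Hence Q is positive definite.
⟨·,·⟩ is an inner product exactly when A is positive definite.

yes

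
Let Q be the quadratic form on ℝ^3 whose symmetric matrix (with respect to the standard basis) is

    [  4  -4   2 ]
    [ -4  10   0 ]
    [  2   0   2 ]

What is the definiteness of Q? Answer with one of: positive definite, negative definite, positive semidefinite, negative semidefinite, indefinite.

positive definite

Leading principal minors: Δ_1 = 4, Δ_2 = 24, Δ_3 = 8.
All leading principal minors are positive, so by Sylvester's criterion Q is positive definite.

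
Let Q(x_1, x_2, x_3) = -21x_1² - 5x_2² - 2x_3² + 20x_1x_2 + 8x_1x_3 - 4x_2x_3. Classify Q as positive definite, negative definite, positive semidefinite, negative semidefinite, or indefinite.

negative definite

The symmetric matrix of Q is A = [[-21, 10, 4], [10, -5, -2], [4, -2, -2]].
Leading principal minors: Δ_1 = -21, Δ_2 = 5, Δ_3 = -6.
The signs alternate starting with Δ_1 < 0, so by Sylvester's criterion Q is negative definite.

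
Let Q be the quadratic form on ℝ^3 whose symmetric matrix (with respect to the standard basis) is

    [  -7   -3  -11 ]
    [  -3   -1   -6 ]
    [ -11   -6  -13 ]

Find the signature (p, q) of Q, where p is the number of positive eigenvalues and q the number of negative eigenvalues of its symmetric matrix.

Congruent diagonalization of A (simultaneous row and column reduction) yields pivots -7, 2/7, -3/2.
So there are 1 positive, 2 negative pivots.

(1, 2)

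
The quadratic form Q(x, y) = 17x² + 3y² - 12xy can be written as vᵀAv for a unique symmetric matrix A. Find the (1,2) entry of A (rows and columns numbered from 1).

-6

The coefficient of x·y in Q is -12. For a symmetric A this equals A[1,2] + A[2,1] = 2·A[1,2].
So A[1,2] = -12/2 = -6.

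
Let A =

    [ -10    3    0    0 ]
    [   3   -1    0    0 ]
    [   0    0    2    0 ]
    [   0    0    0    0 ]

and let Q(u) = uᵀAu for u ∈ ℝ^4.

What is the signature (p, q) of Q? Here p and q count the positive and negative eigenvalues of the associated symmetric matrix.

Congruent diagonalization of A (simultaneous row and column reduction) yields pivots -10, -1/10, 2, 0.
So there are 1 positive, 2 negative, 1 zero pivots.

(1, 2)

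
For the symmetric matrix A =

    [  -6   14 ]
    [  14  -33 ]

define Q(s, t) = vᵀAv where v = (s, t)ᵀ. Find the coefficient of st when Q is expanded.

The coefficient of st is A[1,2] + A[2,1] = 2·14 = 28.

28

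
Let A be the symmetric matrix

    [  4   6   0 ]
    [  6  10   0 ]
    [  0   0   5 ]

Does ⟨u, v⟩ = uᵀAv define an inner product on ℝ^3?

Applying the same elementary operations to the rows and columns of A produces a congruent diagonal matrix with entries 4, 1, 5.
Counting signs: 3 positive.
Hence Q is positive definite.
⟨·,·⟩ is an inner product exactly when A is positive definite.

yes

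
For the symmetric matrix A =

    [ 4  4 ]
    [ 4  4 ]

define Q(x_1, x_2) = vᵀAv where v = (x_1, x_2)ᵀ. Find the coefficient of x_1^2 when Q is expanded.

4

The coefficient of x_1^2 is the diagonal entry A[1,1] = 4.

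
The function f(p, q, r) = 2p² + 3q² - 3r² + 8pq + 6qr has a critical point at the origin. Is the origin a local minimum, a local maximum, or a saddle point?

saddle point

The Hessian at the origin is H = [[4, 8, 0], [8, 6, 6], [0, 6, -6]].
Row-reducing H symmetrically gives the diagonal entries 4, -10, -12/5.
So there are 1 positive, 2 negative pivots.
H is indefinite, so the origin is a saddle point.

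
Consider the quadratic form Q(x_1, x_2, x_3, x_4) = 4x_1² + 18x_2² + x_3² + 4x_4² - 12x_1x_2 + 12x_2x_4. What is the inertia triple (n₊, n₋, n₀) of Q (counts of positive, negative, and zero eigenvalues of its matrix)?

(3, 0, 1)

The associated matrix is A = [[4, -6, 0, 0], [-6, 18, 0, 6], [0, 0, 1, 0], [0, 6, 0, 4]].
Symmetric row and column elimination reduces A to a congruent diagonal form with pivots 4, 9, 1, 0.
That gives 3 positive, 1 zero pivots.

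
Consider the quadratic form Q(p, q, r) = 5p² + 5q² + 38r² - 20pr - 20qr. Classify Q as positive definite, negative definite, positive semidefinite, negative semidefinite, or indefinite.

Write A = [[5, 0, -10], [0, 5, -10], [-10, -10, 38]].
Applying the same elementary operations to the rows and columns of A produces a congruent diagonal matrix with entries 5, 5, -2.
Counting signs: 2 positive, 1 negative.
Hence Q is indefinite.

indefinite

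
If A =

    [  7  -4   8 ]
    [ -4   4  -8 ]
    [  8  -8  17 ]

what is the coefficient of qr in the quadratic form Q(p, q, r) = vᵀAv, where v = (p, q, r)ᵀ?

-16

The coefficient of qr is A[2,3] + A[3,2] = 2·(-8) = -16.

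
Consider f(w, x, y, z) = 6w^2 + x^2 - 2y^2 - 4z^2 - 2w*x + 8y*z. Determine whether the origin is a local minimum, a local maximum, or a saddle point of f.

The Hessian at the origin is H = [[12, -2, 0, 0], [-2, 2, 0, 0], [0, 0, -4, 8], [0, 0, 8, -8]].
An LDLᵀ factorisation of H has diagonal entries 12, 5/3, -4, 8.
That gives 3 positive, 1 negative pivots.
H is indefinite, so the origin is a saddle point.

saddle point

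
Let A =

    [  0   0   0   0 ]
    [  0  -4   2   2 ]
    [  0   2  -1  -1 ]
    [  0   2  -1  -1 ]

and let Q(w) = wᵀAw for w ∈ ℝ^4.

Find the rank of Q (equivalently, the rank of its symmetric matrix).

Symmetric row and column elimination reduces A to a congruent diagonal form with pivots 0, -4, 0, 0.
Counting signs: 1 negative, 3 zero.
The rank is the number of nonzero pivots: 1.

1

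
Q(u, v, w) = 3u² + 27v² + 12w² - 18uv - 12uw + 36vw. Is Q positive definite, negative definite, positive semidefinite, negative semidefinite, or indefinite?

positive semidefinite

The symmetric matrix is A = [[3, -9, -6], [-9, 27, 18], [-6, 18, 12]].
Congruent diagonalization of A (simultaneous row and column reduction) yields pivots 3, 0, 0.
Counting signs: 1 positive, 2 zero.
Hence Q is positive semidefinite.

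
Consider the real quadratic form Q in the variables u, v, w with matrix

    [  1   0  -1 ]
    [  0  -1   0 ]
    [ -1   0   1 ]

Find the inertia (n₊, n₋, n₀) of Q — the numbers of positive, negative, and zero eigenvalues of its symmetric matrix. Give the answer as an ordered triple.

Congruent diagonalization of A (simultaneous row and column reduction) yields pivots 1, -1, 0.
So there are 1 positive, 1 negative, 1 zero pivots.

(1, 1, 1)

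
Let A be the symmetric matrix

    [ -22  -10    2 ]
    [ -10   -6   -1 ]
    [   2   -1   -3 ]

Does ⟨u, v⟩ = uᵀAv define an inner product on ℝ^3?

no

Leading principal minors: Δ_1 = -22, Δ_2 = 32, Δ_3 = -10.
The signs alternate starting with Δ_1 < 0, so by Sylvester's criterion Q is negative definite.
⟨·,·⟩ is an inner product exactly when A is positive definite.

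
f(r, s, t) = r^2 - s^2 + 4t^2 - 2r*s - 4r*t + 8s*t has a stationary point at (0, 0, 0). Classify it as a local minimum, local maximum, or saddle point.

The Hessian at the origin is H = [[2, -2, -4], [-2, -2, 8], [-4, 8, 8]].
Row-reducing H symmetrically gives the diagonal entries 2, -4, 4.
Counting signs: 2 positive, 1 negative.
H is indefinite, so the origin is a saddle point.

saddle point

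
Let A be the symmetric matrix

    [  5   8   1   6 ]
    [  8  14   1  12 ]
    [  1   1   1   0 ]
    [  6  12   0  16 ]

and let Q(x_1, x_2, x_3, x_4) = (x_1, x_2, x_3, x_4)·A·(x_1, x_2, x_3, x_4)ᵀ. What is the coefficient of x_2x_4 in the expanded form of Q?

24

The coefficient of x_2x_4 is A[2,4] + A[4,2] = 2·12 = 24.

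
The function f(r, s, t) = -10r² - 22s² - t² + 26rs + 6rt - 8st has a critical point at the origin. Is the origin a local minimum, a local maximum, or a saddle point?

The Hessian at the origin is H = [[-20, 26, 6], [26, -44, -8], [6, -8, -2]].
Row-reducing H symmetrically gives the diagonal entries -20, -51/5, -10/51.
Counting signs: 3 negative.
H is negative definite, so the origin is a strict local maximum.

local maximum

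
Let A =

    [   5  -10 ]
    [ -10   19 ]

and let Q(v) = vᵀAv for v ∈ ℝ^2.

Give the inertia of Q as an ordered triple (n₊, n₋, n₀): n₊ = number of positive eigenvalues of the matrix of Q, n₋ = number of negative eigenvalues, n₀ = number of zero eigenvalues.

(1, 1, 0)

An LDLᵀ factorisation of A has diagonal entries 5, -1.
So there are 1 positive, 1 negative pivots.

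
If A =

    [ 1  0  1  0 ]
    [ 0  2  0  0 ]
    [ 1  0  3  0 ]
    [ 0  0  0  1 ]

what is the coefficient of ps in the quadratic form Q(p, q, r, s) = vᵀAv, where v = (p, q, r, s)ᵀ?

The coefficient of ps is A[1,4] + A[4,1] = 2·0 = 0.

0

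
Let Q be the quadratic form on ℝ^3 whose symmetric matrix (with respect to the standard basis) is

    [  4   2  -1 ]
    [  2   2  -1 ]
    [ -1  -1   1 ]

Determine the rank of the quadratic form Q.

Applying the same elementary operations to the rows and columns of A produces a congruent diagonal matrix with entries 4, 1, 1/2.
Counting signs: 3 positive.
The rank is the number of nonzero pivots: 3.

3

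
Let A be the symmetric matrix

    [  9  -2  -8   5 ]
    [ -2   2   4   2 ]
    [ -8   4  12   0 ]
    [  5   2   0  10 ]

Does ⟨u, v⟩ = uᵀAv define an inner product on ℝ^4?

yes

Row-reducing A symmetrically gives the diagonal entries 9, 14/9, 12/7, 1.
So there are 4 positive pivots.
Hence Q is positive definite.
⟨·,·⟩ is an inner product exactly when A is positive definite.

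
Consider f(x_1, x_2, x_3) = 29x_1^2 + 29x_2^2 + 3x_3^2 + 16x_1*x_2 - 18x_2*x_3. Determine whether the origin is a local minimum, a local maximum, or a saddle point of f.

saddle point

The Hessian at the origin is H = [[58, 16, 0], [16, 58, -18], [0, -18, 6]].
Congruent diagonalization of H (simultaneous row and column reduction) yields pivots 58, 1554/29, -12/259.
That gives 2 positive, 1 negative pivots.
H is indefinite, so the origin is a saddle point.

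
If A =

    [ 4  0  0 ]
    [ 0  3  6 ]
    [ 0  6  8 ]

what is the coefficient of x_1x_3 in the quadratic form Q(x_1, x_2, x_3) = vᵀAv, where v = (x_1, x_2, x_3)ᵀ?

0

The coefficient of x_1x_3 is A[1,3] + A[3,1] = 2·0 = 0.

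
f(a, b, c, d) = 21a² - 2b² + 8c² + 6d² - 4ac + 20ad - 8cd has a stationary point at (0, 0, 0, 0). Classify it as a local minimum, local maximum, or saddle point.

saddle point

The Hessian at the origin is H = [[42, 0, -4, 20], [0, -4, 0, 0], [-4, 0, 16, -8], [20, 0, -8, 12]].
Symmetric row and column elimination reduces H to a congruent diagonal form with pivots 42, -4, 328/21, 4/41.
That gives 3 positive, 1 negative pivots.
H is indefinite, so the origin is a saddle point.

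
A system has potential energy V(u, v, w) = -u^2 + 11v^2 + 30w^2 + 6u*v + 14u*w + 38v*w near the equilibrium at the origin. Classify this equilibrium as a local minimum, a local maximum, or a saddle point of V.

saddle point

The Hessian at the origin is H = [[-2, 6, 14], [6, 22, 38], [14, 38, 60]].
An LDLᵀ factorisation of H has diagonal entries -2, 40, -2.
So there are 1 positive, 2 negative pivots.
H is indefinite, so the origin is a saddle point.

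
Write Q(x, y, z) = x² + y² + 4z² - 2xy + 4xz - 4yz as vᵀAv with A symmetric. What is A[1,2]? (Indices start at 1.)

The coefficient of x·y in Q is -2. For a symmetric A this equals A[1,2] + A[2,1] = 2·A[1,2].
So A[1,2] = -2/2 = -1.

-1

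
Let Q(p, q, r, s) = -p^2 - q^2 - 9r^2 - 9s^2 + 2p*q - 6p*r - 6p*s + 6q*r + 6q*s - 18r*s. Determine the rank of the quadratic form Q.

The associated matrix is A = [[-1, 1, -3, -3], [1, -1, 3, 3], [-3, 3, -9, -9], [-3, 3, -9, -9]].
Congruent diagonalization of A (simultaneous row and column reduction) yields pivots -1, 0, 0, 0.
So there are 1 negative, 3 zero pivots.
The rank is the number of nonzero pivots: 1.

1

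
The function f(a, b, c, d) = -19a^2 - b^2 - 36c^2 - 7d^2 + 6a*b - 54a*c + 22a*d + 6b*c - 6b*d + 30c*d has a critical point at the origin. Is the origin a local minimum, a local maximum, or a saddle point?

The Hessian at the origin is H = [[-38, 6, -54, 22], [6, -2, 6, -6], [-54, 6, -72, 30], [22, -6, 30, -14]].
Applying the same elementary operations to the rows and columns of H produces a congruent diagonal matrix with entries -38, -20/19, 54/5, 8/3.
So there are 2 positive, 2 negative pivots.
H is indefinite, so the origin is a saddle point.

saddle point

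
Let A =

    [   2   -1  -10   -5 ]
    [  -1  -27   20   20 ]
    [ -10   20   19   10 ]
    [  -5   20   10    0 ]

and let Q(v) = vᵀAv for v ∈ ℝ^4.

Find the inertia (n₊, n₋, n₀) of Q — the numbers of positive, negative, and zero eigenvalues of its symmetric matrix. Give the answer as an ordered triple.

(1, 3, 0)

Symmetric row and column elimination reduces A to a congruent diagonal form with pivots 2, -55/2, -251/11, -15/251.
That gives 1 positive, 3 negative pivots.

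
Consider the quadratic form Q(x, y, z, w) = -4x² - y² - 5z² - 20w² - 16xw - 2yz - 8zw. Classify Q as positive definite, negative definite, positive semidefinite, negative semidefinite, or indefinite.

The symmetric matrix is A = [[-4, 0, 0, -8], [0, -1, -1, 0], [0, -1, -5, -4], [-8, 0, -4, -20]].
Row-reducing A symmetrically gives the diagonal entries -4, -1, -4, 0.
So there are 3 negative, 1 zero pivots.
Hence Q is negative semidefinite.

negative semidefinite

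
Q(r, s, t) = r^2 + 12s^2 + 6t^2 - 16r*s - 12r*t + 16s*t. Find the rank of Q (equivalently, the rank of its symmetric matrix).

3

The associated matrix is A = [[1, -8, -6], [-8, 12, 8], [-6, 8, 6]].
Congruent diagonalization of A (simultaneous row and column reduction) yields pivots 1, -52, 10/13.
That gives 2 positive, 1 negative pivots.
The rank is the number of nonzero pivots: 3.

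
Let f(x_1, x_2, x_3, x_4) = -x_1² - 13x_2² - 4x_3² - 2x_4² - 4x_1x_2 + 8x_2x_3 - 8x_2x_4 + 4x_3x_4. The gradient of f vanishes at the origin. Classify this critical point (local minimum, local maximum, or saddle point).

The Hessian at the origin is H = [[-2, -4, 0, 0], [-4, -26, 8, -8], [0, 8, -8, 4], [0, -8, 4, -4]].
Row-reducing H symmetrically gives the diagonal entries -2, -18, -40/9, -2/5.
That gives 4 negative pivots.
H is negative definite, so the origin is a strict local maximum.

local maximum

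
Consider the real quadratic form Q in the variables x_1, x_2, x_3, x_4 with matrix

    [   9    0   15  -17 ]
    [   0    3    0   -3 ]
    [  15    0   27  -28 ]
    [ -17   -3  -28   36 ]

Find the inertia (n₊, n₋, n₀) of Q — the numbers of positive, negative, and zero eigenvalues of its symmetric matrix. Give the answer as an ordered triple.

Symmetric row and column elimination reduces A to a congruent diagonal form with pivots 9, 3, 2, 5/6.
Counting signs: 4 positive.

(4, 0, 0)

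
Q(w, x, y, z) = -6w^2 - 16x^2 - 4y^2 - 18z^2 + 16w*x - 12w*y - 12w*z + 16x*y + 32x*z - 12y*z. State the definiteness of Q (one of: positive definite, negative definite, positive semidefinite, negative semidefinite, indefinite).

indefinite

Write A = [[-6, 8, -6, -6], [8, -16, 8, 16], [-6, 8, -4, -6], [-6, 16, -6, -18]].
Congruent diagonalization of A (simultaneous row and column reduction) yields pivots -6, -16/3, 2, 0.
Counting signs: 1 positive, 2 negative, 1 zero.
Hence Q is indefinite.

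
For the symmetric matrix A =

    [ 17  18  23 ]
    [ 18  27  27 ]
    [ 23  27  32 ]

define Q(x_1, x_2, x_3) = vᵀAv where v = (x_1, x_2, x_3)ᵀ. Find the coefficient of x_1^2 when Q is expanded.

The coefficient of x_1^2 is the diagonal entry A[1,1] = 17.

17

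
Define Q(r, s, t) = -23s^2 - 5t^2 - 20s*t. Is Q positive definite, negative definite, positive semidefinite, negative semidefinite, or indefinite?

Write A = [[0, 0, 0], [0, -23, -10], [0, -10, -5]].
Row-reducing A symmetrically gives the diagonal entries 0, -23, -15/23.
So there are 2 negative, 1 zero pivots.
Hence Q is negative semidefinite.

negative semidefinite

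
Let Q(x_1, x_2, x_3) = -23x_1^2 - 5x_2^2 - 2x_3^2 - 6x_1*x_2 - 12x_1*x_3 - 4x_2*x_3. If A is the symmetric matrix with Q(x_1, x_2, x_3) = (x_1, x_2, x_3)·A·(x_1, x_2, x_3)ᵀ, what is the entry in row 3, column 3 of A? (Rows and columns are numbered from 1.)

-2

The coefficient of x_3^2 in Q is -2, and that is exactly A[3,3].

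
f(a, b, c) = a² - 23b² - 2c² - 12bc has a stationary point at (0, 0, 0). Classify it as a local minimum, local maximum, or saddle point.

saddle point

The Hessian at the origin is H = [[2, 0, 0], [0, -46, -12], [0, -12, -4]].
Symmetric row and column elimination reduces H to a congruent diagonal form with pivots 2, -46, -20/23.
So there are 1 positive, 2 negative pivots.
H is indefinite, so the origin is a saddle point.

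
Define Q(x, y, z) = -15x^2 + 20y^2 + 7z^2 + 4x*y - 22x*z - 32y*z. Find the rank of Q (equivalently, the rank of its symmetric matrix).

The associated matrix is A = [[-15, 2, -11], [2, 20, -16], [-11, -16, 7]].
An LDLᵀ factorisation of A has diagonal entries -15, 304/15, 1/76.
That gives 2 positive, 1 negative pivots.
The rank is the number of nonzero pivots: 3.

3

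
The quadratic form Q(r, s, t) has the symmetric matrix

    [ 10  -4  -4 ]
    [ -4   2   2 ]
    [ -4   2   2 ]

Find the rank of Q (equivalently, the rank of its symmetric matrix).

2

Applying the same elementary operations to the rows and columns of A produces a congruent diagonal matrix with entries 10, 2/5, 0.
Counting signs: 2 positive, 1 zero.
The rank is the number of nonzero pivots: 2.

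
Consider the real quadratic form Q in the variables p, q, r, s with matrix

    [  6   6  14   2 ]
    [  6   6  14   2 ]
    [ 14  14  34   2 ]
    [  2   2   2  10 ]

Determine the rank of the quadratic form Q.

3

Symmetric row and column elimination reduces A to a congruent diagonal form with pivots 6, 0, 4/3, 4.
Counting signs: 3 positive, 1 zero.
The rank is the number of nonzero pivots: 3.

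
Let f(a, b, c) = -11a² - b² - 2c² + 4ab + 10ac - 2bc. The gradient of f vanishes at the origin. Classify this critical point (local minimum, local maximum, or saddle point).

saddle point

The Hessian at the origin is H = [[-22, 4, 10], [4, -2, -2], [10, -2, -4]].
Symmetric row and column elimination reduces H to a congruent diagonal form with pivots -22, -14/11, 4/7.
Counting signs: 1 positive, 2 negative.
H is indefinite, so the origin is a saddle point.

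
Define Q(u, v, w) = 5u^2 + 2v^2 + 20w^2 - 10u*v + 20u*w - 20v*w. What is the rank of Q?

The associated matrix is A = [[5, -5, 10], [-5, 2, -10], [10, -10, 20]].
Applying the same elementary operations to the rows and columns of A produces a congruent diagonal matrix with entries 5, -3, 0.
Counting signs: 1 positive, 1 negative, 1 zero.
The rank is the number of nonzero pivots: 2.

2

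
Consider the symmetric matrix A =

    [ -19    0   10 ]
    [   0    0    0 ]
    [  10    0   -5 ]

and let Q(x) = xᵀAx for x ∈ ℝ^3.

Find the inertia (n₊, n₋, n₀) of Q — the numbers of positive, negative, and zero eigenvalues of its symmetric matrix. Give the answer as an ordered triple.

(1, 1, 1)

Row-reducing A symmetrically gives the diagonal entries -19, 0, 5/19.
So there are 1 positive, 1 negative, 1 zero pivots.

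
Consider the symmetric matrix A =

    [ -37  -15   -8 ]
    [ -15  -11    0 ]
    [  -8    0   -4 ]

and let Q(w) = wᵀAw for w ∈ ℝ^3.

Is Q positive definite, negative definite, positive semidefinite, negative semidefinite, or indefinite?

Applying the same elementary operations to the rows and columns of A produces a congruent diagonal matrix with entries -37, -182/37, -12/91.
So there are 3 negative pivots.
Hence Q is negative definite.

negative definite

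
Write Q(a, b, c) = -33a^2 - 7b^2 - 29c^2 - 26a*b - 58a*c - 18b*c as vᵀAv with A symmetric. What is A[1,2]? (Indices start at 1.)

-13

The coefficient of a·b in Q is -26. For a symmetric A this equals A[1,2] + A[2,1] = 2·A[1,2].
So A[1,2] = -26/2 = -13.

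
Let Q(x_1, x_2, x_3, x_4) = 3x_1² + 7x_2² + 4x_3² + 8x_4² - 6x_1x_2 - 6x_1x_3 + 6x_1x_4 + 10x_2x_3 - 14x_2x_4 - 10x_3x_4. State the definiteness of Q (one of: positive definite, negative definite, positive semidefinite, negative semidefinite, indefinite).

The associated matrix is A = [[3, -3, -3, 3], [-3, 7, 5, -7], [-3, 5, 4, -5], [3, -7, -5, 8]].
Congruent diagonalization of A (simultaneous row and column reduction) yields pivots 3, 4, 0, 1.
Counting signs: 3 positive, 1 zero.
Hence Q is positive semidefinite.

positive semidefinite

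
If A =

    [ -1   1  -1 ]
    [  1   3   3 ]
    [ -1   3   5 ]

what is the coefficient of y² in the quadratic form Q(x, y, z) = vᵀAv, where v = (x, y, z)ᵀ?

3

The coefficient of y² is the diagonal entry A[2,2] = 3.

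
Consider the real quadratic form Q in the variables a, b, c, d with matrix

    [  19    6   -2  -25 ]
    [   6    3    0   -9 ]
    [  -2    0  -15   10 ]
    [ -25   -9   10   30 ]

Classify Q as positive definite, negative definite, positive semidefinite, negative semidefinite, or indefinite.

Applying the same elementary operations to the rows and columns of A produces a congruent diagonal matrix with entries 19, 21/19, -109/7, 12/109.
So there are 3 positive, 1 negative pivots.
Hence Q is indefinite.

indefinite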